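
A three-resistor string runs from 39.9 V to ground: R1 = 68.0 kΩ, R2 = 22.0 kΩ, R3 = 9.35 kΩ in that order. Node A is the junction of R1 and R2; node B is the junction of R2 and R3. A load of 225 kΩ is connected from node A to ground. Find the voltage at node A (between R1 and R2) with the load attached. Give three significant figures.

Below node A the series string R2+R3 = 31.35 kΩ sits in parallel with the 225 kΩ load: 27.52 kΩ.
V_A = 39.9 × 27.52/(68.0 + 27.52) = 11.5 V.

V ≈ 11.5 V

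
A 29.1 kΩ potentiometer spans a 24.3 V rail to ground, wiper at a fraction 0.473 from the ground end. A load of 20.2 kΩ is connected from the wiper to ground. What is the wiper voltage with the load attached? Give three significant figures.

V ≈ 8.46 V

The wiper splits the pot into (1−α)R = 15.34 kΩ above and αR = 13.76 kΩ below.
Lower section ‖ load = 8.186 kΩ.
V_wiper = 24.3 × 8.186/(15.34 + 8.186) = 8.46 V.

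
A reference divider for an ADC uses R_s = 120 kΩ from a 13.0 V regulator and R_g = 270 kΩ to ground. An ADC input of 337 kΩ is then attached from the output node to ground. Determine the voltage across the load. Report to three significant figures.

V_out ≈ 7.22 V

The load sits in parallel with R_g: R_g‖R_L = (270 × 337) / (270 + 337) = 149.9 kΩ.
V_out = 13.0 × 149.9 / (120 + 149.9) = 13.0 × 149.9/269.9 = 7.22 V.
(Unloaded it would have been 9.00 V.)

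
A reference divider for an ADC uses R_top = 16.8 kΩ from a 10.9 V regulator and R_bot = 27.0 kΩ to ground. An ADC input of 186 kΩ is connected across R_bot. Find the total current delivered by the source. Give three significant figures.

I ≈ 0.270 mA

R_bot‖R_L = 23.58 kΩ, so the source sees R_top + R_bot‖R_L = 40.38 kΩ.
I = 10.9 V / 40.38 kΩ = 0.270 mA.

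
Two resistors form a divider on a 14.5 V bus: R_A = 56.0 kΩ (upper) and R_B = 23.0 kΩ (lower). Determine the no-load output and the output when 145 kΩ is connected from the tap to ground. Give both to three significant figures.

Unloaded: 4.22 V; loaded: 3.79 V

Open-circuit: V = 14.5 × 23.0/(56.0 + 23.0) = 4.22 V.
With the load, R_B becomes R_B‖R_L = 19.85 kΩ, so V = 14.5 × 19.85/75.85 = 3.79 V.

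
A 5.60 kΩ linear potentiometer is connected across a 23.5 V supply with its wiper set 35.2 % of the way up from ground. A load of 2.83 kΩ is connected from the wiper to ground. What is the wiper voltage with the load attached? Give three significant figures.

The wiper splits the pot into (1−α)R = 3.629 kΩ above and αR = 1.971 kΩ below.
Lower section ‖ load = 1.162 kΩ.
V_wiper = 23.5 × 1.162/(3.629 + 1.162) = 5.70 V.

V ≈ 5.70 V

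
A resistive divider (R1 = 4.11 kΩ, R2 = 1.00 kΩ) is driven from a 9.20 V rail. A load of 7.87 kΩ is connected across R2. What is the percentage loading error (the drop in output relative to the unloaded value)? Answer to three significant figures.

9.27 %

The divider's output (Thévenin) resistance is R1‖R2 = 0.8043 kΩ.
Fractional drop under load = R_th/(R_th + R_L) = 0.8043 / (0.8043 + 7.87) = 0.09272.
So the output falls by 9.27 %.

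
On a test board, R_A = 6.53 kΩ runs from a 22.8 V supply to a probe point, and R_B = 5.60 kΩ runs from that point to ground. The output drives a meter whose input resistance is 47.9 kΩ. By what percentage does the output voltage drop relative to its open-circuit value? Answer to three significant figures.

The divider's output (Thévenin) resistance is R_A‖R_B = 3.015 kΩ.
Fractional drop under load = R_th/(R_th + R_L) = 3.015 / (3.015 + 47.9) = 0.05921.
So the output falls by 5.92 %.

5.92 %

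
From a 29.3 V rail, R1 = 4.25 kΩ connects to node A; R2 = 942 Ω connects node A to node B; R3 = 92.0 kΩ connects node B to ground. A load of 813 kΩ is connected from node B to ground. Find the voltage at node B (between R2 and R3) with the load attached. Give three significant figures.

At node B, R3 is in parallel with the load: R3‖R_L = 82650 Ω.
Below node A the resistance is R2 + (R3‖R_L) = 83590 Ω, so V_A = 29.3 × 83590/87840 = 27.88 V.
Then V_B = V_A × (R3‖R_L)/(R2 + R3‖R_L) = 27.88 × 82650/83590 = 27.6 V.

V ≈ 27.6 V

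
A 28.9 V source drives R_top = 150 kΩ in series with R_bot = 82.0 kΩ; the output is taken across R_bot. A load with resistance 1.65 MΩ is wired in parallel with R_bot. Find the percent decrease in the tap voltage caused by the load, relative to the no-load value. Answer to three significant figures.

The divider's output (Thévenin) resistance is R_top‖R_bot = 53.02 kΩ.
Fractional drop under load = R_th/(R_th + R_L) = 53.02 / (53.02 + 1650) = 0.03113.
So the output falls by 3.11 %.

3.11 %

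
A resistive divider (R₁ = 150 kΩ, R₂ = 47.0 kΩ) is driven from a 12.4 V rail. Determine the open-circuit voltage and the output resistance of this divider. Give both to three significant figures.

V_th is the open-circuit tap voltage: 12.4 × 47.0/(150 + 47.0) = 2.96 V.
With the supply zeroed, R₁ and R₂ appear in parallel from the tap: R_th = R₁‖R₂ = (150 × 47.0)/197.0 = 35.8 kΩ.

V_th = 2.96 V, R_th = 35.8 kΩ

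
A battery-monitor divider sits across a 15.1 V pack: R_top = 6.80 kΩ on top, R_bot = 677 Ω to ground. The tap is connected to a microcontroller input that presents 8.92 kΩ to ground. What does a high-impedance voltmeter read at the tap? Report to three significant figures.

The load sits in parallel with R_bot: R_bot‖R_L = (677 × 8920) / (677 + 8920) = 629.2 Ω.
V_out = 15.1 × 629.2 / (6800 + 629.2) = 15.1 × 629.2/7429 = 1.28 V.

V_out ≈ 1.28 V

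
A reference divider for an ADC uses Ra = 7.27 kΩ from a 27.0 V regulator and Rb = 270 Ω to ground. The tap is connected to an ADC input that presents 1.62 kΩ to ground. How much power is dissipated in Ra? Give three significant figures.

Total resistance from the source is Ra + (Rb‖R_L) = 7501 Ω, so I = 27.0/7501 Ω = 3.599 mA.
P = I²·Ra = (3.599 mA)² × 7.27 kΩ = 94.2 mW.

P ≈ 94.2 mW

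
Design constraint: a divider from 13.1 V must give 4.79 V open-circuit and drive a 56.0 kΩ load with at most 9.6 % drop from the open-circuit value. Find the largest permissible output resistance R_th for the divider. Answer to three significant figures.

R_th ≤ 5.95 kΩ

Loading drop = R_th/(R_th + R_L) ≤ 0.0960, so R_th ≤ R_L · ε/(1−ε) = 56.0 kΩ × 0.0960/0.9040 = 5.95 kΩ.
(Any R1, R2 with R2/(R1+R2) = 0.366 and R1‖R2 ≤ 5.95 kΩ will meet the spec.)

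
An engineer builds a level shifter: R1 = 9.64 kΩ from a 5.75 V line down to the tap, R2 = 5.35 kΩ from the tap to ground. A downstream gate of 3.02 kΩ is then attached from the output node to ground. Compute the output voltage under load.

V_out ≈ 0.959 V

The load sits in parallel with R2: R2‖R_L = (5.35 × 3.02) / (5.35 + 3.02) = 1.930 kΩ.
V_out = 5.75 × 1.930 / (9.64 + 1.930) = 5.75 × 1.930/11.57 = 0.959 V.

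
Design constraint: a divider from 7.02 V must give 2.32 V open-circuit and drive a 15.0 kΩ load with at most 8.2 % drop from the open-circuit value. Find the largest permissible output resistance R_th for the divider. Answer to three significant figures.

Loading drop = R_th/(R_th + R_L) ≤ 0.0820, so R_th ≤ R_L · ε/(1−ε) = 15.0 kΩ × 0.0820/0.9180 = 1.34 kΩ.
(Any R1, R2 with R2/(R1+R2) = 0.330 and R1‖R2 ≤ 1.34 kΩ will meet the spec.)

R_th ≤ 1.34 kΩ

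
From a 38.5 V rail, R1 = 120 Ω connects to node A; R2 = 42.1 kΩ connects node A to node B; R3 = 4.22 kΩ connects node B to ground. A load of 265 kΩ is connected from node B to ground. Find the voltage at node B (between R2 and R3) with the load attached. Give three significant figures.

V ≈ 3.45 V

At node B, R3 is in parallel with the load: R3‖R_L = 4154 Ω.
Below node A the resistance is R2 + (R3‖R_L) = 46250 Ω, so V_A = 38.5 × 46250/46370 = 38.40 V.
Then V_B = V_A × (R3‖R_L)/(R2 + R3‖R_L) = 38.40 × 4154/46250 = 3.45 V.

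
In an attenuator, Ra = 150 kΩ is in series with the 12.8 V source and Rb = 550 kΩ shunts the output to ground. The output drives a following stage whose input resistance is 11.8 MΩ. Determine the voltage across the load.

The load sits in parallel with Rb: Rb‖R_L = (550 × 11800) / (550 + 11800) = 525.5 kΩ.
V_out = 12.8 × 525.5 / (150 + 525.5) = 12.8 × 525.5/675.5 = 9.96 V.

V_out ≈ 9.96 V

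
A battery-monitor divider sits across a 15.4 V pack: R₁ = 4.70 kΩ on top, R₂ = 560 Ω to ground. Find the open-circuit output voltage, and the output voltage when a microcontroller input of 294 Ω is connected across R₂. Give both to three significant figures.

Unloaded: 1.64 V; loaded: 0.607 V

Open-circuit: V = 15.4 × 560/(4700 + 560) = 1.64 V.
With the load, R₂ becomes R₂‖R_L = 192.8 Ω, so V = 15.4 × 192.8/4893 = 0.607 V.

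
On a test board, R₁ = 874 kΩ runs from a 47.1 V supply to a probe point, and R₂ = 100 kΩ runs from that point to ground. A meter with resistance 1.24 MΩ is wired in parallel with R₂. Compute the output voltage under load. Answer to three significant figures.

The load sits in parallel with R₂: R₂‖R_L = (100 × 1240) / (100 + 1240) = 92.54 kΩ.
V_out = 47.1 × 92.54 / (874 + 92.54) = 47.1 × 92.54/966.5 = 4.51 V.

V_out ≈ 4.51 V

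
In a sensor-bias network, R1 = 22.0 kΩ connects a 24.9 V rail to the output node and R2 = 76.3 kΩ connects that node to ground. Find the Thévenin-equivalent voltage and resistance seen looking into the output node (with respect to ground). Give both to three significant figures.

V_th is the open-circuit tap voltage: 24.9 × 76.3/(22.0 + 76.3) = 19.3 V.
With the supply zeroed, R1 and R2 appear in parallel from the tap: R_th = R1‖R2 = (22.0 × 76.3)/98.30 = 17.1 kΩ.

V_th = 19.3 V, R_th = 17.1 kΩ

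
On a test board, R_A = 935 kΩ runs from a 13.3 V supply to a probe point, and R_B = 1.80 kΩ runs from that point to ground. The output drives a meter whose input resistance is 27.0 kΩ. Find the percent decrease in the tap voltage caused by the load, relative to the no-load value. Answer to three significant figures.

6.24 %

The divider's output (Thévenin) resistance is R_A‖R_B = 1.797 kΩ.
Fractional drop under load = R_th/(R_th + R_L) = 1.797 / (1.797 + 27.0) = 0.06239.
So the output falls by 6.24 %.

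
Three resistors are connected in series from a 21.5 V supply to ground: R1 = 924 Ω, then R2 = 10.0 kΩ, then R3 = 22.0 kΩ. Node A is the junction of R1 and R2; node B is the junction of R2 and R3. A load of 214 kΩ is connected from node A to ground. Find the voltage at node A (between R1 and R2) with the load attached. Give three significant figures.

Below node A the series string R2+R3 = 32000 Ω sits in parallel with the 214000 Ω load: 27840 Ω.
V_A = 21.5 × 27840/(924 + 27840) = 20.8 V.

V ≈ 20.8 V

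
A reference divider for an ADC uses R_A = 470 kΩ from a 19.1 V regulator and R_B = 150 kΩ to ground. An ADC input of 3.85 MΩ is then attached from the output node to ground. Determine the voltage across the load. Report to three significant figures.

V_out ≈ 4.49 V

The load sits in parallel with R_B: R_B‖R_L = (150 × 3850) / (150 + 3850) = 144.4 kΩ.
V_out = 19.1 × 144.4 / (470 + 144.4) = 19.1 × 144.4/614.4 = 4.49 V.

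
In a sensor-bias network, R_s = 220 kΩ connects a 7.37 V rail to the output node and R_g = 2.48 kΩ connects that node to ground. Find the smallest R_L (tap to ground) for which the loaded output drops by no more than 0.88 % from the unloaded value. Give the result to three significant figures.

Output resistance R_th = R_s‖R_g = (220 × 2.48)/222.5 = 2.452 kΩ.
The fractional drop is R_th/(R_th + R_L); requiring this ≤ 0.00880 gives R_L ≥ R_th(1/0.00880 − 1) = 2.452 × 112.6 = 276 kΩ.

R_L(min) ≈ 276 kΩ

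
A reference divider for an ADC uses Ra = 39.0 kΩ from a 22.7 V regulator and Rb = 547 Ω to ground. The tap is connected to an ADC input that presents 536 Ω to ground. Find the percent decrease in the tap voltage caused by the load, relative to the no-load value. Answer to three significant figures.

The divider's output (Thévenin) resistance is Ra‖Rb = 539.4 Ω.
Fractional drop under load = R_th/(R_th + R_L) = 539.4 / (539.4 + 536) = 0.5016.
So the output falls by 50.2 %.

50.2 %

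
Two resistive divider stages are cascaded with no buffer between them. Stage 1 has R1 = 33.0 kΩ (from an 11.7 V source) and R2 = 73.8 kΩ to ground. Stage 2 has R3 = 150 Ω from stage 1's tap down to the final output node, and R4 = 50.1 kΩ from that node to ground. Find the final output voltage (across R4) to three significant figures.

V_out ≈ 5.54 V

Stage 2 presents R3+R4 = 50250 Ω as a load on stage 1's tap.
Stage 1's lower leg becomes R2‖(R3+R4) = 29890 Ω, so V_mid = 11.7 × 29890/62890 = 5.561 V.
Stage 2 is itself unloaded: V_out = V_mid × R4/(R3+R4) = 5.561 × 50100/50250 = 5.54 V.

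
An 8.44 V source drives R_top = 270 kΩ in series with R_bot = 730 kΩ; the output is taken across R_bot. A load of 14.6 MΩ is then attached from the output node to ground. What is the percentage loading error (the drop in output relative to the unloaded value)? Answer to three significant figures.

The divider's output (Thévenin) resistance is R_top‖R_bot = 197.1 kΩ.
Fractional drop under load = R_th/(R_th + R_L) = 197.1 / (197.1 + 14600) = 0.01332.
So the output falls by 1.33 %.

1.33 %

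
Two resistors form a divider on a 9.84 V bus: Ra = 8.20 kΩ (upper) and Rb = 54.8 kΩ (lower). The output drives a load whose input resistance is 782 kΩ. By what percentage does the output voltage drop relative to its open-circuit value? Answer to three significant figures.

The divider's output (Thévenin) resistance is Ra‖Rb = 7.133 kΩ.
Fractional drop under load = R_th/(R_th + R_L) = 7.133 / (7.133 + 782) = 0.009039.
So the output falls by 0.904 %.

0.904 %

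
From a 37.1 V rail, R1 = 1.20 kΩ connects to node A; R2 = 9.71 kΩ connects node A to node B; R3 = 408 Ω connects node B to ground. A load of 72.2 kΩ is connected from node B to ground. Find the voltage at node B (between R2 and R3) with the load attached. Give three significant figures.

V ≈ 1.33 V

At node B, R3 is in parallel with the load: R3‖R_L = 405.7 Ω.
Below node A the resistance is R2 + (R3‖R_L) = 10120 Ω, so V_A = 37.1 × 10120/11320 = 33.17 V.
Then V_B = V_A × (R3‖R_L)/(R2 + R3‖R_L) = 33.17 × 405.7/10120 = 1.33 V.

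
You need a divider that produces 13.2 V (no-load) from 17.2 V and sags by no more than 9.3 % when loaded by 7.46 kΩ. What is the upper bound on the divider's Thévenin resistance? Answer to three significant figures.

R_th ≤ 765 Ω

Loading drop = R_th/(R_th + R_L) ≤ 0.0930, so R_th ≤ R_L · ε/(1−ε) = 7.46 kΩ × 0.0930/0.9070 = 765 Ω.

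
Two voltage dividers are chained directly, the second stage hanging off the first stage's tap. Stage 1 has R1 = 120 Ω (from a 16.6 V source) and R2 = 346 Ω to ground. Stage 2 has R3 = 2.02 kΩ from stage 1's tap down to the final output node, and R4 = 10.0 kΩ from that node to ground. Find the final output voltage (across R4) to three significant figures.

V_out ≈ 10.2 V

Stage 2 presents R3+R4 = 12020 Ω as a load on stage 1's tap.
Stage 1's lower leg becomes R2‖(R3+R4) = 336.3 Ω, so V_mid = 16.6 × 336.3/456.3 = 12.23 V.
Stage 2 is itself unloaded: V_out = V_mid × R4/(R3+R4) = 12.23 × 10000/12020 = 10.2 V.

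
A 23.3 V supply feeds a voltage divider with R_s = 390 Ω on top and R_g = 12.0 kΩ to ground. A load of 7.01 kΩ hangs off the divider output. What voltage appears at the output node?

The load sits in parallel with R_g: R_g‖R_L = (12000 × 7010) / (12000 + 7010) = 4425 Ω.
V_out = 23.3 × 4425 / (390 + 4425) = 23.3 × 4425/4815 = 21.4 V.

V_out ≈ 21.4 V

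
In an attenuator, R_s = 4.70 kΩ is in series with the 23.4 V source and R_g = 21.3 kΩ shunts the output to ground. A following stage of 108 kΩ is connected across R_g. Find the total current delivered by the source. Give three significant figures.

I ≈ 1.04 mA

R_g‖R_L = 17.79 kΩ, so the source sees R_s + R_g‖R_L = 22.49 kΩ.
I = 23.4 V / 22.49 kΩ = 1.04 mA.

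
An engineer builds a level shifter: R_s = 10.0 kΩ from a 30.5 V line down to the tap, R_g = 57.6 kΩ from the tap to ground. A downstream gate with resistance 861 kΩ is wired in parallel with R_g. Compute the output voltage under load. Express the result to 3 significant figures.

The load sits in parallel with R_g: R_g‖R_L = (57.6 × 861) / (57.6 + 861) = 53.99 kΩ.
V_out = 30.5 × 53.99 / (10.0 + 53.99) = 30.5 × 53.99/63.99 = 25.7 V.

V_out ≈ 25.7 V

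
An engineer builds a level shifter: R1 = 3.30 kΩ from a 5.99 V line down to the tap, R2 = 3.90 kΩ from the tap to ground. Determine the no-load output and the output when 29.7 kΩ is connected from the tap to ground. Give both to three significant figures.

Open-circuit: V = 5.99 × 3.90/(3.30 + 3.90) = 3.24 V.
With the load, R2 becomes R2‖R_L = 3.447 kΩ, so V = 5.99 × 3.447/6.747 = 3.06 V.

Unloaded: 3.24 V; loaded: 3.06 V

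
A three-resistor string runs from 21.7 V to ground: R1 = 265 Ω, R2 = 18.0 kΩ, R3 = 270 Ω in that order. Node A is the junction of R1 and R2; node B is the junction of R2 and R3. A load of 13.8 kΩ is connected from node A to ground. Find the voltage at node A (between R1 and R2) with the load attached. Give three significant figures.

V ≈ 21.0 V

Below node A the series string R2+R3 = 18270 Ω sits in parallel with the 13800 Ω load: 7862 Ω.
V_A = 21.7 × 7862/(265 + 7862) = 21.0 V.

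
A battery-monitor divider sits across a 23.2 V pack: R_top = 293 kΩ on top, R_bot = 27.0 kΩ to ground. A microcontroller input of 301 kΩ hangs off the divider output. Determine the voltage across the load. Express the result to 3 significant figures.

The load sits in parallel with R_bot: R_bot‖R_L = (27.0 × 301) / (27.0 + 301) = 24.78 kΩ.
V_out = 23.2 × 24.78 / (293 + 24.78) = 23.2 × 24.78/317.8 = 1.81 V.

V_out ≈ 1.81 V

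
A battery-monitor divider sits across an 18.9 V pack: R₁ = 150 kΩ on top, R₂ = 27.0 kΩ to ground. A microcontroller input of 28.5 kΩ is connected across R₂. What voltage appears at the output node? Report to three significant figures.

The load sits in parallel with R₂: R₂‖R_L = (27.0 × 28.5) / (27.0 + 28.5) = 13.86 kΩ.
V_out = 18.9 × 13.86 / (150 + 13.86) = 18.9 × 13.86/163.9 = 1.60 V.
(Unloaded it would have been 2.88 V.)

V_out ≈ 1.60 V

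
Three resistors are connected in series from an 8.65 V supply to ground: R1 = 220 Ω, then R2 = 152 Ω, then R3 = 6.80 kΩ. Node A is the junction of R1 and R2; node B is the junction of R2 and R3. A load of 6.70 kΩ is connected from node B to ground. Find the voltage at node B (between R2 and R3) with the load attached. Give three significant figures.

At node B, R3 is in parallel with the load: R3‖R_L = 3375 Ω.
Below node A the resistance is R2 + (R3‖R_L) = 3527 Ω, so V_A = 8.65 × 3527/3747 = 8.142 V.
Then V_B = V_A × (R3‖R_L)/(R2 + R3‖R_L) = 8.142 × 3375/3527 = 7.79 V.

V ≈ 7.79 V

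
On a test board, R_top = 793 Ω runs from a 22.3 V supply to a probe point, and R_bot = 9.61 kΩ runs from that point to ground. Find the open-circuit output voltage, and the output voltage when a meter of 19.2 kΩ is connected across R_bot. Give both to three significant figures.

Open-circuit: V = 22.3 × 9610/(793 + 9610) = 20.6 V.
With the load, R_bot becomes R_bot‖R_L = 6404 Ω, so V = 22.3 × 6404/7197 = 19.8 V.

Unloaded: 20.6 V; loaded: 19.8 V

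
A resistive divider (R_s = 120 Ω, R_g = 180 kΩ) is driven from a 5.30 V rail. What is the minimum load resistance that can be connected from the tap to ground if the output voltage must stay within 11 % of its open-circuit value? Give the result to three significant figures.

R_L(min) ≈ 970 Ω

Output resistance R_th = R_s‖R_g = (120 × 180000)/180100 = 119.9 Ω.
The fractional drop is R_th/(R_th + R_L); requiring this ≤ 0.110 gives R_L ≥ R_th(1/0.110 − 1) = 119.9 × 8.091 = 970 Ω.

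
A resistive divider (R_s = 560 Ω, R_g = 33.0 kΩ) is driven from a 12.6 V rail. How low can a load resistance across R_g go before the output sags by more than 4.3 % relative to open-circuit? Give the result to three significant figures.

Output resistance R_th = R_s‖R_g = (560 × 33000)/33560 = 550.7 Ω.
The fractional drop is R_th/(R_th + R_L); requiring this ≤ 0.0430 gives R_L ≥ R_th(1/0.0430 − 1) = 550.7 × 22.26 = 12.3 kΩ.

R_L(min) ≈ 12.3 kΩ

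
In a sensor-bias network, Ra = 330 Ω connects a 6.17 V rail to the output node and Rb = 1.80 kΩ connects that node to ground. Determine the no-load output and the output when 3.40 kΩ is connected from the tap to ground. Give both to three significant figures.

Unloaded: 5.21 V; loaded: 4.82 V

Open-circuit: V = 6.17 × 1800/(330 + 1800) = 5.21 V.
With the load, Rb becomes Rb‖R_L = 1177 Ω, so V = 6.17 × 1177/1507 = 4.82 V.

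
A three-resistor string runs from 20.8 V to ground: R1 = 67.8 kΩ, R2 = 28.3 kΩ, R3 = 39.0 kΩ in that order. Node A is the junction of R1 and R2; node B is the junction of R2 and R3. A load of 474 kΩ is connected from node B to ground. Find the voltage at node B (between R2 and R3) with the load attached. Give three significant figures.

At node B, R3 is in parallel with the load: R3‖R_L = 36.04 kΩ.
Below node A the resistance is R2 + (R3‖R_L) = 64.34 kΩ, so V_A = 20.8 × 64.34/132.1 = 10.13 V.
Then V_B = V_A × (R3‖R_L)/(R2 + R3‖R_L) = 10.13 × 36.04/64.34 = 5.67 V.

V ≈ 5.67 V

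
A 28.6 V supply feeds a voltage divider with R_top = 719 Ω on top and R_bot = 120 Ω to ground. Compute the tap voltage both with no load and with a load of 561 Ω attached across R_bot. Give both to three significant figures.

Open-circuit: V = 28.6 × 120/(719 + 120) = 4.09 V.
With the load, R_bot becomes R_bot‖R_L = 98.85 Ω, so V = 28.6 × 98.85/817.9 = 3.46 V.

Unloaded: 4.09 V; loaded: 3.46 V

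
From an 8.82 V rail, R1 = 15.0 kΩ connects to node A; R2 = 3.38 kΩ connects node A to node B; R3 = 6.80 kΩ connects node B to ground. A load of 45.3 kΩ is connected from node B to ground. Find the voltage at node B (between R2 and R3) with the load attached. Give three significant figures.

At node B, R3 is in parallel with the load: R3‖R_L = 5.912 kΩ.
Below node A the resistance is R2 + (R3‖R_L) = 9.292 kΩ, so V_A = 8.82 × 9.292/24.29 = 3.374 V.
Then V_B = V_A × (R3‖R_L)/(R2 + R3‖R_L) = 3.374 × 5.912/9.292 = 2.15 V.

V ≈ 2.15 V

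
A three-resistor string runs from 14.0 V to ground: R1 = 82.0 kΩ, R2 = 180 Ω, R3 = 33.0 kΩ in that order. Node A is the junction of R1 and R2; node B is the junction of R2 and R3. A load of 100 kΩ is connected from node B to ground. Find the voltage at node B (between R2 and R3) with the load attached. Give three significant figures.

At node B, R3 is in parallel with the load: R3‖R_L = 24810 Ω.
Below node A the resistance is R2 + (R3‖R_L) = 24990 Ω, so V_A = 14.0 × 24990/107000 = 3.270 V.
Then V_B = V_A × (R3‖R_L)/(R2 + R3‖R_L) = 3.270 × 24810/24990 = 3.25 V.

V ≈ 3.25 V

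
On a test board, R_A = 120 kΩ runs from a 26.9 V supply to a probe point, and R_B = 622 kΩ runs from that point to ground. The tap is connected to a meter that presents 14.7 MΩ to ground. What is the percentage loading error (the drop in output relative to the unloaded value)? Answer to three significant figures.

0.680 %

The divider's output (Thévenin) resistance is R_A‖R_B = 100.6 kΩ.
Fractional drop under load = R_th/(R_th + R_L) = 100.6 / (100.6 + 14700) = 0.006797.
So the output falls by 0.680 %.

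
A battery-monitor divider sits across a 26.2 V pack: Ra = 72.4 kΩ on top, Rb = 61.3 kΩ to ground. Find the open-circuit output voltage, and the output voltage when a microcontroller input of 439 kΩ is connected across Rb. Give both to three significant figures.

Open-circuit: V = 26.2 × 61.3/(72.4 + 61.3) = 12.0 V.
With the load, Rb becomes Rb‖R_L = 53.79 kΩ, so V = 26.2 × 53.79/126.2 = 11.2 V.

Unloaded: 12.0 V; loaded: 11.2 V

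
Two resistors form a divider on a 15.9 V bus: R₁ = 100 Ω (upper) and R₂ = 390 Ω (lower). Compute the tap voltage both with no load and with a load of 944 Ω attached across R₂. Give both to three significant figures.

Open-circuit: V = 15.9 × 390/(100 + 390) = 12.7 V.
With the load, R₂ becomes R₂‖R_L = 276.0 Ω, so V = 15.9 × 276.0/376.0 = 11.7 V.

Unloaded: 12.7 V; loaded: 11.7 V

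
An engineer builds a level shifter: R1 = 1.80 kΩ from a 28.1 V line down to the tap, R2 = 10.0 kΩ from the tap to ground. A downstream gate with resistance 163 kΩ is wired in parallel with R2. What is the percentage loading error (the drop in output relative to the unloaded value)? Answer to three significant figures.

0.927 %

The divider's output (Thévenin) resistance is R1‖R2 = 1.525 kΩ.
Fractional drop under load = R_th/(R_th + R_L) = 1.525 / (1.525 + 163) = 0.009272.
So the output falls by 0.927 %.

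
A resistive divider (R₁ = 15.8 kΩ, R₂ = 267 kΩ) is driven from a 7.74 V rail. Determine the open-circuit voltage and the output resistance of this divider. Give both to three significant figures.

V_th is the open-circuit tap voltage: 7.74 × 267/(15.8 + 267) = 7.31 V.
With the supply zeroed, R₁ and R₂ appear in parallel from the tap: R_th = R₁‖R₂ = (15.8 × 267)/282.8 = 14.9 kΩ.

V_th = 7.31 V, R_th = 14.9 kΩ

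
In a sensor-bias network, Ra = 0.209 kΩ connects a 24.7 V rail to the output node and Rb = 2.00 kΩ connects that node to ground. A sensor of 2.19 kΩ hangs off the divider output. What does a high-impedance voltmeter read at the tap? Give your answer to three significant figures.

The load sits in parallel with Rb: Rb‖R_L = (2000 × 2190) / (2000 + 2190) = 1045 Ω.
V_out = 24.7 × 1045 / (209 + 1045) = 24.7 × 1045/1254 = 20.6 V.

V_out ≈ 20.6 V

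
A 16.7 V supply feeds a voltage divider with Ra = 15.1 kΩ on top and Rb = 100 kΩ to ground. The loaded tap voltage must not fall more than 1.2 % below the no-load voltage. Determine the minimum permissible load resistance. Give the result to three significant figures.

R_L(min) ≈ 1.08 MΩ

Output resistance R_th = Ra‖Rb = (15.1 × 100)/115.1 = 13.12 kΩ.
The fractional drop is R_th/(R_th + R_L); requiring this ≤ 0.0120 gives R_L ≥ R_th(1/0.0120 − 1) = 13.12 × 82.33 = 1.08 MΩ.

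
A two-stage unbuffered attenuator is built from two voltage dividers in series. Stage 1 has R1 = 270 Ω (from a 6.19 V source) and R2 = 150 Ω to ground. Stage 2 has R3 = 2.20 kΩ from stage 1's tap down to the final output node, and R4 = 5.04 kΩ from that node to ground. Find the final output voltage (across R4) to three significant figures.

V_out ≈ 1.52 V

Stage 2 presents R3+R4 = 7240 Ω as a load on stage 1's tap.
Stage 1's lower leg becomes R2‖(R3+R4) = 147.0 Ω, so V_mid = 6.19 × 147.0/417.0 = 2.182 V.
Stage 2 is itself unloaded: V_out = V_mid × R4/(R3+R4) = 2.182 × 5040/7240 = 1.52 V.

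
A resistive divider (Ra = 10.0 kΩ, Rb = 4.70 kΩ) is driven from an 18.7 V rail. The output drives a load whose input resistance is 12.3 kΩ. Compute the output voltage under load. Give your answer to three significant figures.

The load sits in parallel with Rb: Rb‖R_L = (4.70 × 12.3) / (4.70 + 12.3) = 3.401 kΩ.
V_out = 18.7 × 3.401 / (10.0 + 3.401) = 18.7 × 3.401/13.40 = 4.75 V.
(Unloaded it would have been 5.98 V.)

V_out ≈ 4.75 V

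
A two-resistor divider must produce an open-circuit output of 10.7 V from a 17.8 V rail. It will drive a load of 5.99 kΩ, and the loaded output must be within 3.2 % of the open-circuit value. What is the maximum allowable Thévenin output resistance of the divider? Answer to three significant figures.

R_th ≤ 198 Ω

Loading drop = R_th/(R_th + R_L) ≤ 0.0320, so R_th ≤ R_L · ε/(1−ε) = 5.99 kΩ × 0.0320/0.9680 = 198 Ω.
(Any R1, R2 with R2/(R1+R2) = 0.601 and R1‖R2 ≤ 198 Ω will meet the spec.)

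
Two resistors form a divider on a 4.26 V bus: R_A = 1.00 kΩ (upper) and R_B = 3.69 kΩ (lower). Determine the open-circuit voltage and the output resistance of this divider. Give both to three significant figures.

V_th is the open-circuit tap voltage: 4.26 × 3.69/(1.00 + 3.69) = 3.35 V.
With the supply zeroed, R_A and R_B appear in parallel from the tap: R_th = R_A‖R_B = (1.00 × 3.69)/4.690 = 787 Ω.

V_th = 3.35 V, R_th = 787 Ω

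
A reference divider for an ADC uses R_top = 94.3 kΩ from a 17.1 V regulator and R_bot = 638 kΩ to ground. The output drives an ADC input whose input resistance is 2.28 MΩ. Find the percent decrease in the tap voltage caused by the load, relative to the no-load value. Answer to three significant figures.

The divider's output (Thévenin) resistance is R_top‖R_bot = 82.16 kΩ.
Fractional drop under load = R_th/(R_th + R_L) = 82.16 / (82.16 + 2280) = 0.03478.
So the output falls by 3.48 %.

3.48 %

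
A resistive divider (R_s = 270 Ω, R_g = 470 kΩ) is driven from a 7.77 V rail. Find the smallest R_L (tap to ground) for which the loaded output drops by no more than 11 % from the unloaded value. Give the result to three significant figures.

R_L(min) ≈ 2.18 kΩ

Output resistance R_th = R_s‖R_g = (270 × 470000)/470300 = 269.8 Ω.
The fractional drop is R_th/(R_th + R_L); requiring this ≤ 0.110 gives R_L ≥ R_th(1/0.110 − 1) = 269.8 × 8.091 = 2.18 kΩ.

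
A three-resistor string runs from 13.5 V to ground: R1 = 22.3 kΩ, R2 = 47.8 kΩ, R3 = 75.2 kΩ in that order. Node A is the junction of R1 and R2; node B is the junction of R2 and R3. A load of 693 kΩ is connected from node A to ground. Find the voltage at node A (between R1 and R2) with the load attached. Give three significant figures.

Below node A the series string R2+R3 = 123.0 kΩ sits in parallel with the 693 kΩ load: 104.5 kΩ.
V_A = 13.5 × 104.5/(22.3 + 104.5) = 11.1 V.

V ≈ 11.1 V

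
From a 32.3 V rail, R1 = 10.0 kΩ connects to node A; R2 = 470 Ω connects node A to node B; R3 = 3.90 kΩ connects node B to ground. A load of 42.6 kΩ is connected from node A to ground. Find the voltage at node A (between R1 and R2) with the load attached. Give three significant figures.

Below node A the series string R2+R3 = 4370 Ω sits in parallel with the 42600 Ω load: 3963 Ω.
V_A = 32.3 × 3963/(10000 + 3963) = 9.17 V.

V ≈ 9.17 V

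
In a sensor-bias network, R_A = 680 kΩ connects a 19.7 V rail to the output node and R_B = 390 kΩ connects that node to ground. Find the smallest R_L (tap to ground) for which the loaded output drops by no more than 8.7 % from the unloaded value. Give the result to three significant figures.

Output resistance R_th = R_A‖R_B = (680 × 390)/1070 = 247.9 kΩ.
The fractional drop is R_th/(R_th + R_L); requiring this ≤ 0.0870 gives R_L ≥ R_th(1/0.0870 − 1) = 247.9 × 10.49 = 2.60 MΩ.

R_L(min) ≈ 2.60 MΩ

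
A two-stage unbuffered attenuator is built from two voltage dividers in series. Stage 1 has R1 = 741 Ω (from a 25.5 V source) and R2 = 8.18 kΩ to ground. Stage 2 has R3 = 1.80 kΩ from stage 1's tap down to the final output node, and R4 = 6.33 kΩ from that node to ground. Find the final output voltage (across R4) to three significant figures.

V_out ≈ 16.8 V

Stage 2 presents R3+R4 = 8130 Ω as a load on stage 1's tap.
Stage 1's lower leg becomes R2‖(R3+R4) = 4077 Ω, so V_mid = 25.5 × 4077/4818 = 21.58 V.
Stage 2 is itself unloaded: V_out = V_mid × R4/(R3+R4) = 21.58 × 6330/8130 = 16.8 V.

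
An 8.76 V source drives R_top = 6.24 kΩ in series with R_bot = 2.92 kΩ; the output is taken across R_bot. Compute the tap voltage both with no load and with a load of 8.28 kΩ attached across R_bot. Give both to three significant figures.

Unloaded: 2.79 V; loaded: 2.25 V

Open-circuit: V = 8.76 × 2.92/(6.24 + 2.92) = 2.79 V.
With the load, R_bot becomes R_bot‖R_L = 2.159 kΩ, so V = 8.76 × 2.159/8.399 = 2.25 V.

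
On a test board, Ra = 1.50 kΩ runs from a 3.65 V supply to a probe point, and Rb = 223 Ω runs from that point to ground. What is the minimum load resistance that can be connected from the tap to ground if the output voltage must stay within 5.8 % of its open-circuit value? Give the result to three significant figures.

Output resistance R_th = Ra‖Rb = (1500 × 223)/1723 = 194.1 Ω.
The fractional drop is R_th/(R_th + R_L); requiring this ≤ 0.0580 gives R_L ≥ R_th(1/0.0580 − 1) = 194.1 × 16.24 = 3.15 kΩ.

R_L(min) ≈ 3.15 kΩ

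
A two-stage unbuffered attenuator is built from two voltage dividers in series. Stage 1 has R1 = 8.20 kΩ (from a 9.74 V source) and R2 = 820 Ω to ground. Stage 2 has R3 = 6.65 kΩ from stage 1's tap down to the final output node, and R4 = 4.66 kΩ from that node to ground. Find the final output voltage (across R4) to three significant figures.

Stage 2 presents R3+R4 = 11310 Ω as a load on stage 1's tap.
Stage 1's lower leg becomes R2‖(R3+R4) = 764.6 Ω, so V_mid = 9.74 × 764.6/8965 = 0.8307 V.
Stage 2 is itself unloaded: V_out = V_mid × R4/(R3+R4) = 0.8307 × 4660/11310 = 0.342 V.

V_out ≈ 0.342 V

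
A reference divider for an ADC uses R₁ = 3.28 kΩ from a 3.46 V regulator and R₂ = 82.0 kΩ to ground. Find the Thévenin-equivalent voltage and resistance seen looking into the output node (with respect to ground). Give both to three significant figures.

V_th = 3.33 V, R_th = 3.15 kΩ

V_th is the open-circuit tap voltage: 3.46 × 82.0/(3.28 + 82.0) = 3.33 V.
With the supply zeroed, R₁ and R₂ appear in parallel from the tap: R_th = R₁‖R₂ = (3.28 × 82.0)/85.28 = 3.15 kΩ.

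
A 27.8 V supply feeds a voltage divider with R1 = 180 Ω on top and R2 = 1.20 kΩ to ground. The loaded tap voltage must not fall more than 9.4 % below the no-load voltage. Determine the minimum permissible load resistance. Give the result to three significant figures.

Output resistance R_th = R1‖R2 = (180 × 1200)/1380 = 156.5 Ω.
The fractional drop is R_th/(R_th + R_L); requiring this ≤ 0.0940 gives R_L ≥ R_th(1/0.0940 − 1) = 156.5 × 9.638 = 1.51 kΩ.

R_L(min) ≈ 1.51 kΩ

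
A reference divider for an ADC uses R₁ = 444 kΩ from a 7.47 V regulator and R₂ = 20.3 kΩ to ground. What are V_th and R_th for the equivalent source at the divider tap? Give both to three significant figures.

V_th = 0.327 V, R_th = 19.4 kΩ

V_th is the open-circuit tap voltage: 7.47 × 20.3/(444 + 20.3) = 0.327 V.
With the supply zeroed, R₁ and R₂ appear in parallel from the tap: R_th = R₁‖R₂ = (444 × 20.3)/464.3 = 19.4 kΩ.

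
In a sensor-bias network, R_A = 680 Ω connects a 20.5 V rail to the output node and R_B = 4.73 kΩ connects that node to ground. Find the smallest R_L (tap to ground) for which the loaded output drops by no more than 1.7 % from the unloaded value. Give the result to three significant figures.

Output resistance R_th = R_A‖R_B = (680 × 4730)/5410 = 594.5 Ω.
The fractional drop is R_th/(R_th + R_L); requiring this ≤ 0.0170 gives R_L ≥ R_th(1/0.0170 − 1) = 594.5 × 57.82 = 34.4 kΩ.

R_L(min) ≈ 34.4 kΩ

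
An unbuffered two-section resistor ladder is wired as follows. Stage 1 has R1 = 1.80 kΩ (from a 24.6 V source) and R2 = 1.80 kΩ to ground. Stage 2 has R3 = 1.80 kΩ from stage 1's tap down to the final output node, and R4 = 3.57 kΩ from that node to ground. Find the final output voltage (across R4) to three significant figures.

Stage 2 presents R3+R4 = 5.370 kΩ as a load on stage 1's tap.
Stage 1's lower leg becomes R2‖(R3+R4) = 1.348 kΩ, so V_mid = 24.6 × 1.348/3.148 = 10.53 V.
Stage 2 is itself unloaded: V_out = V_mid × R4/(R3+R4) = 10.53 × 3.57/5.370 = 7.00 V.

V_out ≈ 7.00 V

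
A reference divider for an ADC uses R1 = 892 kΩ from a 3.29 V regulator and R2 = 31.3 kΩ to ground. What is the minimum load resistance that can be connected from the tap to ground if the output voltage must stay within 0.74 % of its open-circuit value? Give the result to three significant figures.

Output resistance R_th = R1‖R2 = (892 × 31.3)/923.3 = 30.24 kΩ.
The fractional drop is R_th/(R_th + R_L); requiring this ≤ 0.00740 gives R_L ≥ R_th(1/0.00740 − 1) = 30.24 × 134.1 = 4.06 MΩ.

R_L(min) ≈ 4.06 MΩ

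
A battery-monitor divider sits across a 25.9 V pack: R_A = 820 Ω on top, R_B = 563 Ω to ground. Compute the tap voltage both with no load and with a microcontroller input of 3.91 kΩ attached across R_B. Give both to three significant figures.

Unloaded: 10.5 V; loaded: 9.71 V

Open-circuit: V = 25.9 × 563/(820 + 563) = 10.5 V.
With the load, R_B becomes R_B‖R_L = 492.1 Ω, so V = 25.9 × 492.1/1312 = 9.71 V.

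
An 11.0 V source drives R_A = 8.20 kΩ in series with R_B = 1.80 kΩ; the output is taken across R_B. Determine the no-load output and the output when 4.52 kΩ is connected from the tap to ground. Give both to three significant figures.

Open-circuit: V = 11.0 × 1.80/(8.20 + 1.80) = 1.98 V.
With the load, R_B becomes R_B‖R_L = 1.287 kΩ, so V = 11.0 × 1.287/9.487 = 1.49 V.

Unloaded: 1.98 V; loaded: 1.49 V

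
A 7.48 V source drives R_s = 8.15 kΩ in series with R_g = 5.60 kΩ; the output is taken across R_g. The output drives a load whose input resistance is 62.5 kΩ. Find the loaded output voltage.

V_out ≈ 2.89 V

The load sits in parallel with R_g: R_g‖R_L = (5.60 × 62.5) / (5.60 + 62.5) = 5.140 kΩ.
V_out = 7.48 × 5.140 / (8.15 + 5.140) = 7.48 × 5.140/13.29 = 2.89 V.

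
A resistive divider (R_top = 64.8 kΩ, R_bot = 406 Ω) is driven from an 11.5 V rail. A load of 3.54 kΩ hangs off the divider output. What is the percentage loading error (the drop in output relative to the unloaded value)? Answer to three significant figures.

The divider's output (Thévenin) resistance is R_top‖R_bot = 403.5 Ω.
Fractional drop under load = R_th/(R_th + R_L) = 403.5 / (403.5 + 3540) = 0.1023.
So the output falls by 10.2 %.

10.2 %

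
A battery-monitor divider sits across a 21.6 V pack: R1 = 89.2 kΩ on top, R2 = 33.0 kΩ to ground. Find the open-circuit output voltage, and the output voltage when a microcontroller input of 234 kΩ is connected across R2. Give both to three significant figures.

Open-circuit: V = 21.6 × 33.0/(89.2 + 33.0) = 5.83 V.
With the load, R2 becomes R2‖R_L = 28.92 kΩ, so V = 21.6 × 28.92/118.1 = 5.29 V.

Unloaded: 5.83 V; loaded: 5.29 V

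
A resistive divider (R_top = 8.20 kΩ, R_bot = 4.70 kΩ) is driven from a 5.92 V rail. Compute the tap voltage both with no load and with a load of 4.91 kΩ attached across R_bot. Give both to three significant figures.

Unloaded: 2.16 V; loaded: 1.34 V

Open-circuit: V = 5.92 × 4.70/(8.20 + 4.70) = 2.16 V.
With the load, R_bot becomes R_bot‖R_L = 2.401 kΩ, so V = 5.92 × 2.401/10.60 = 1.34 V.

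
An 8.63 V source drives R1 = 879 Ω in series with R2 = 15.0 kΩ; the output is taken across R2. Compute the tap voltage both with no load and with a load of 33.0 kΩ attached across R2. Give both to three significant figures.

Unloaded: 8.15 V; loaded: 7.95 V

Open-circuit: V = 8.63 × 15000/(879 + 15000) = 8.15 V.
With the load, R2 becomes R2‖R_L = 10310 Ω, so V = 8.63 × 10310/11190 = 7.95 V.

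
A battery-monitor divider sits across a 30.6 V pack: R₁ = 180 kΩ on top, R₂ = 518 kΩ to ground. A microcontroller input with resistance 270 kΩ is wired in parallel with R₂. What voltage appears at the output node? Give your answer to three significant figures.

The load sits in parallel with R₂: R₂‖R_L = (518 × 270) / (518 + 270) = 177.5 kΩ.
V_out = 30.6 × 177.5 / (180 + 177.5) = 30.6 × 177.5/357.5 = 15.2 V.

V_out ≈ 15.2 V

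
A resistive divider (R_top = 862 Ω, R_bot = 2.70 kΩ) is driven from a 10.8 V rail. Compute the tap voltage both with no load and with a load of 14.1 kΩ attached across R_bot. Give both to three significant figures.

Unloaded: 8.19 V; loaded: 7.82 V

Open-circuit: V = 10.8 × 2700/(862 + 2700) = 8.19 V.
With the load, R_bot becomes R_bot‖R_L = 2266 Ω, so V = 10.8 × 2266/3128 = 7.82 V.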